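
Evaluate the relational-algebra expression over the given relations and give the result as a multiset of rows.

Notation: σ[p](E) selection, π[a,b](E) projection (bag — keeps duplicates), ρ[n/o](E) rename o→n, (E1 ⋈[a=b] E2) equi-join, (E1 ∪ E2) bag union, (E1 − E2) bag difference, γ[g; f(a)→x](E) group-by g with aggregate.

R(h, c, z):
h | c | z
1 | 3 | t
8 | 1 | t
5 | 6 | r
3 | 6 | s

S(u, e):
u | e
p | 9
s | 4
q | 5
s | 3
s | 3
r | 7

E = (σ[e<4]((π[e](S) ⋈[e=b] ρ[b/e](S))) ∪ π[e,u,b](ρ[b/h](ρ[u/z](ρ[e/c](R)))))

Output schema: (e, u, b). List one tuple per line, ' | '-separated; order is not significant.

Stepwise |·|:
  S → 6
  π[e](S) → 6
  S → 6
  ρ[b/e](S) → 6
  (π[e](S) ⋈[e=b] ρ[b/e](S)) → 8
  σ[e<4]((π[e](S) ⋈[e=b] ρ[b/e](S))) → 4
  R → 4
  ρ[e/c](R) → 4
  ρ[u/z](ρ[e/c](R)) → 4
  ρ[b/h](ρ[u/z](ρ[e/c](R))) → 4
  π[e,u,b](ρ[b/h](ρ[u/z](ρ[e/c](R)))) → 4
  (σ[e<4]((π[e](S) ⋈[e=b] ρ[b/e](S))) ∪ π[e,u,b](ρ[b/h](ρ[u/z](ρ[e/c](R))))) → 8

== RESULT ==
e | u | b
1 | t | 8
3 | s | 3
3 | s | 3
3 | s | 3
3 | s | 3
3 | t | 1
6 | r | 5
6 | s | 3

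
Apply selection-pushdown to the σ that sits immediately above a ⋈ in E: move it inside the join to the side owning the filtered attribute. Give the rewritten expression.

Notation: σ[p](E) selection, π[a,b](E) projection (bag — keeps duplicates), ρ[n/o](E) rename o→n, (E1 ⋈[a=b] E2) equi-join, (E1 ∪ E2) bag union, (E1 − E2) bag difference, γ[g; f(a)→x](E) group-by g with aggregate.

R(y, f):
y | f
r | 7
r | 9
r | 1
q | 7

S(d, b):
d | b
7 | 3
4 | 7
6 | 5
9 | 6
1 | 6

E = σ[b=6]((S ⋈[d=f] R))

σ filters on b, owned by the left side.
E' = (σ[b=6](S) ⋈[d=f] R)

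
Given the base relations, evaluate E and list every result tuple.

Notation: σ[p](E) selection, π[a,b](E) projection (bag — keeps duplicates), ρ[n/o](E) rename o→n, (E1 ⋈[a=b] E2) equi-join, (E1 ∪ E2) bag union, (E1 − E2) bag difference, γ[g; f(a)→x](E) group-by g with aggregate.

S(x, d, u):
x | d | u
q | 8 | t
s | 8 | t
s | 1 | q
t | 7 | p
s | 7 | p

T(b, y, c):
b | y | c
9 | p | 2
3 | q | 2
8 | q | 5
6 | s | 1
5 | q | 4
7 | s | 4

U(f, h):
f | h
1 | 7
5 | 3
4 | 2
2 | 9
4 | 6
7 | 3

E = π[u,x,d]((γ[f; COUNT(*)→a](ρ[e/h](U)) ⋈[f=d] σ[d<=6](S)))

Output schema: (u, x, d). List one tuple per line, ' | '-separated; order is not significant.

Per-node cardinality:
  U → 6
  ρ[e/h](U) → 6
  γ[f; COUNT(*)→a](ρ[e/h](U)) → 5
  S → 5
  σ[d<=6](S) → 1
  (γ[f; COUNT(*)→a](ρ[e/h](U)) ⋈[f=d] σ[d<=6](S)) → 1
  π[u,x,d]((γ[f; COUNT(*)→a](ρ[e/h](U)) ⋈[f=d] σ[d<=6](S))) → 1

== RESULT ==
u | x | d
q | s | 1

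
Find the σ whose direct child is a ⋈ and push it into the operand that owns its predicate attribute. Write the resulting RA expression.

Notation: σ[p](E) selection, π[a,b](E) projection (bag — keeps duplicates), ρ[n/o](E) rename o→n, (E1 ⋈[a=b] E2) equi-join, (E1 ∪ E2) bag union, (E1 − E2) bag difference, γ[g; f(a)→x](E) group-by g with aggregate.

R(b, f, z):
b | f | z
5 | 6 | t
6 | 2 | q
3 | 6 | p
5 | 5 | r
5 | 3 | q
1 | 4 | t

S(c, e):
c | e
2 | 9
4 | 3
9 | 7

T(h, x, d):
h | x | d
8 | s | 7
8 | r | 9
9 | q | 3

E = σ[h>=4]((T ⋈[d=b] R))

σ filters on h, owned by the left side.
E' = (σ[h>=4](T) ⋈[d=b] R)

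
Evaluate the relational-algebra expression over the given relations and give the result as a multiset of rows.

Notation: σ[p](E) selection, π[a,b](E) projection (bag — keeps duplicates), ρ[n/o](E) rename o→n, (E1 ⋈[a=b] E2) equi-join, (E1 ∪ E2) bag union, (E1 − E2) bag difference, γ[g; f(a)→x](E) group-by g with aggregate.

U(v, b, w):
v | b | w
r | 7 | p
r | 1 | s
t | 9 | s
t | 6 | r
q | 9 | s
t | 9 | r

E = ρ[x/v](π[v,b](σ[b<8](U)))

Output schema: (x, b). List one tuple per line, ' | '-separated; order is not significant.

Per-node cardinality:
  U → 6
  σ[b<8](U) → 3
  π[v,b](σ[b<8](U)) → 3
  ρ[x/v](π[v,b](σ[b<8](U))) → 3

== RESULT ==
x | b
r | 1
r | 7
t | 6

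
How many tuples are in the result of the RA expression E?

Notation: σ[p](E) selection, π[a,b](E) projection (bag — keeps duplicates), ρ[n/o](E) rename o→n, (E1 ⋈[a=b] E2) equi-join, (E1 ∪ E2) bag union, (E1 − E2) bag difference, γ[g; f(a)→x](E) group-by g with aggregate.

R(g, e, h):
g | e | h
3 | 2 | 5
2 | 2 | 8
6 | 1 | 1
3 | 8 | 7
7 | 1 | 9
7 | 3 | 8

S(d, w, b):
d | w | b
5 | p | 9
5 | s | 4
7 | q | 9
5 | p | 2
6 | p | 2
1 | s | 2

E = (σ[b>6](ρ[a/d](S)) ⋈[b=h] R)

Subexpression sizes:
  S → 6
  ρ[a/d](S) → 6
  σ[b>6](ρ[a/d](S)) → 2
  R → 6
  (σ[b>6](ρ[a/d](S)) ⋈[b=h] R) → 2

|E| = 2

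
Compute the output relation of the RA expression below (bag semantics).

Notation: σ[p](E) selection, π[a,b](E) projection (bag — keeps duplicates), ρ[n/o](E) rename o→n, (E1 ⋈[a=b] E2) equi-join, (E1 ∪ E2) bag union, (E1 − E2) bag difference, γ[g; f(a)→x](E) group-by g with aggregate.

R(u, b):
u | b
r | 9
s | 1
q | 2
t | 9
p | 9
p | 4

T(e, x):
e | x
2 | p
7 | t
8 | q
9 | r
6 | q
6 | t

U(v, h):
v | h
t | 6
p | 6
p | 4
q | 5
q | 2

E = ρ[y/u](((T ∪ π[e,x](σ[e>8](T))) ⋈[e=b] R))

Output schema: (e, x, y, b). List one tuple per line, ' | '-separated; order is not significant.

Subexpression sizes:
  T → 6
  T → 6
  σ[e>8](T) → 1
  π[e,x](σ[e>8](T)) → 1
  (T ∪ π[e,x](σ[e>8](T))) → 7
  R → 6
  ((T ∪ π[e,x](σ[e>8](T))) ⋈[e=b] R) → 7
  ρ[y/u](((T ∪ π[e,x](σ[e>8](T))) ⋈[e=b] R)) → 7

== RESULT ==
e | x | y | b
2 | p | q | 2
9 | r | p | 9
9 | r | p | 9
9 | r | r | 9
9 | r | r | 9
9 | r | t | 9
9 | r | t | 9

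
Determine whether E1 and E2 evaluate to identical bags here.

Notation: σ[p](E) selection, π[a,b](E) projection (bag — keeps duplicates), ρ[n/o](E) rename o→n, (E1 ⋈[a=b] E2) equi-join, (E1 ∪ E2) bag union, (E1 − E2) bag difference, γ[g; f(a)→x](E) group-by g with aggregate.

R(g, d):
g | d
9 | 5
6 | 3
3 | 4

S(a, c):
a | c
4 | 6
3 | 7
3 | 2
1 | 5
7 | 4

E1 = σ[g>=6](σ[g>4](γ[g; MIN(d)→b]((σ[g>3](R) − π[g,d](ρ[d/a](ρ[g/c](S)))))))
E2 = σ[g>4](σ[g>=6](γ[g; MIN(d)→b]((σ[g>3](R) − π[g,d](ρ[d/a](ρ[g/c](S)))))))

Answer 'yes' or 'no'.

E1 per-node cardinality:
  R → 3
  σ[g>3](R) → 2
  S → 5
  ρ[g/c](S) → 5
  ρ[d/a](ρ[g/c](S)) → 5
  π[g,d](ρ[d/a](ρ[g/c](S))) → 5
  (σ[g>3](R) − π[g,d](ρ[d/a](ρ[g/c](S)))) → 2
  γ[g; MIN(d)→b]((σ[g>3](R) − π[g,d](ρ[d/a](ρ[g/c](S))))) → 2
  σ[g>4](γ[g; MIN(d)→b]((σ[g>3](R) − π[g,d](ρ[d/a](ρ[g/c](S)))))) → 2
  σ[g>=6](σ[g>4](γ[g; MIN(d)→b]((σ[g>3](R) − π[g,d](ρ[d/a](ρ[g/c](S))))))) → 2
E2 per-node cardinality:
  R → 3
  σ[g>3](R) → 2
  S → 5
  ρ[g/c](S) → 5
  ρ[d/a](ρ[g/c](S)) → 5
  π[g,d](ρ[d/a](ρ[g/c](S))) → 5
  (σ[g>3](R) − π[g,d](ρ[d/a](ρ[g/c](S)))) → 2
  γ[g; MIN(d)→b]((σ[g>3](R) − π[g,d](ρ[d/a](ρ[g/c](S))))) → 2
  σ[g>=6](γ[g; MIN(d)→b]((σ[g>3](R) − π[g,d](ρ[d/a](ρ[g/c](S)))))) → 2
  σ[g>4](σ[g>=6](γ[g; MIN(d)→b]((σ[g>3](R) − π[g,d](ρ[d/a](ρ[g/c](S))))))) → 2

E1 and E2 produce the same multiset:
g | b
6 | 3
9 | 5

yes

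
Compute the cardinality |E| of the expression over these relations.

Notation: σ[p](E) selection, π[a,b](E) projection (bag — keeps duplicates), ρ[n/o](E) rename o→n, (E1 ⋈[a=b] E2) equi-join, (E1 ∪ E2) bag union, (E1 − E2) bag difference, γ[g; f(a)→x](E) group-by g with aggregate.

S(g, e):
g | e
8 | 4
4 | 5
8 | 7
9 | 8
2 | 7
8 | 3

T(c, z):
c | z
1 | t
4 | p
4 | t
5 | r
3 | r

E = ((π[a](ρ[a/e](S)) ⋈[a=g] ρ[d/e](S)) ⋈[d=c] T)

Subexpression sizes:
  S → 6
  ρ[a/e](S) → 6
  π[a](ρ[a/e](S)) → 6
  S → 6
  ρ[d/e](S) → 6
  (π[a](ρ[a/e](S)) ⋈[a=g] ρ[d/e](S)) → 4
  T → 5
  ((π[a](ρ[a/e](S)) ⋈[a=g] ρ[d/e](S)) ⋈[d=c] T) → 4

|E| = 4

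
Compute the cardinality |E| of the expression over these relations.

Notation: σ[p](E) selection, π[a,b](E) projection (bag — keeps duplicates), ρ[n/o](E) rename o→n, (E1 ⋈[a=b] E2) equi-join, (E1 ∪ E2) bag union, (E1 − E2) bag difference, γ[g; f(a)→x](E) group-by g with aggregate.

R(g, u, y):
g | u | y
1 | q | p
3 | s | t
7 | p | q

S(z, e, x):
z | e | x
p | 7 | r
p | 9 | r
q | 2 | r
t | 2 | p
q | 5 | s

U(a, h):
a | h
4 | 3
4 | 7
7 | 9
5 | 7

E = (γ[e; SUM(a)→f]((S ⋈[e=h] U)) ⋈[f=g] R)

Stepwise |·|:
  S → 5
  U → 4
  (S ⋈[e=h] U) → 3
  γ[e; SUM(a)→f]((S ⋈[e=h] U)) → 2
  R → 3
  (γ[e; SUM(a)→f]((S ⋈[e=h] U)) ⋈[f=g] R) → 1

|E| = 1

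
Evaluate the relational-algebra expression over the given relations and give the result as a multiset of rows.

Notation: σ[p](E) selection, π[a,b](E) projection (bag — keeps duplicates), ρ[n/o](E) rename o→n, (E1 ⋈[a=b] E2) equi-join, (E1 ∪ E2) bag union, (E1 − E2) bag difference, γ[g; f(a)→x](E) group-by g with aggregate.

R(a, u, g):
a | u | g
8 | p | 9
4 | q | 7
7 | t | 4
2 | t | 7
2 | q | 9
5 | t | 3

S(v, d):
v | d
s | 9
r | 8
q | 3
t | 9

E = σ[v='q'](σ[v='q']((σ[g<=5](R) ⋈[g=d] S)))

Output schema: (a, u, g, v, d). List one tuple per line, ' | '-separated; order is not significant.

Per-node cardinality:
  R → 6
  σ[g<=5](R) → 2
  S → 4
  (σ[g<=5](R) ⋈[g=d] S) → 1
  σ[v='q']((σ[g<=5](R) ⋈[g=d] S)) → 1
  σ[v='q'](σ[v='q']((σ[g<=5](R) ⋈[g=d] S))) → 1

== RESULT ==
a | u | g | v | d
5 | t | 3 | q | 3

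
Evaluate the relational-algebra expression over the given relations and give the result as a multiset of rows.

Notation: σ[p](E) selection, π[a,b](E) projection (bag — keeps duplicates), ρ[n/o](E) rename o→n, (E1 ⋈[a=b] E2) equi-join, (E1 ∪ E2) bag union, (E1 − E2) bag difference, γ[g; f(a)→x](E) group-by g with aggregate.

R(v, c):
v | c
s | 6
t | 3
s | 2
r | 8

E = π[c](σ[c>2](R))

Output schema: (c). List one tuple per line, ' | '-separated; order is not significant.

Stepwise |·|:
  R → 4
  σ[c>2](R) → 3
  π[c](σ[c>2](R)) → 3

== RESULT ==
c
3
6
8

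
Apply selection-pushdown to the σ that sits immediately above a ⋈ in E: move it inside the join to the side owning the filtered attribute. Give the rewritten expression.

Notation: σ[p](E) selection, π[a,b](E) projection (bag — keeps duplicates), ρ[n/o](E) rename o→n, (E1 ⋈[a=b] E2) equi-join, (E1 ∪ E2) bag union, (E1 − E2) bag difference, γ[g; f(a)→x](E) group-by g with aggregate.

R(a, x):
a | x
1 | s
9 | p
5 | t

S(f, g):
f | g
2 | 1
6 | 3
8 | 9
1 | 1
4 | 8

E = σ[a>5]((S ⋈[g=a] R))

σ filters on a, owned by the right side.
E' = (S ⋈[g=a] σ[a>5](R))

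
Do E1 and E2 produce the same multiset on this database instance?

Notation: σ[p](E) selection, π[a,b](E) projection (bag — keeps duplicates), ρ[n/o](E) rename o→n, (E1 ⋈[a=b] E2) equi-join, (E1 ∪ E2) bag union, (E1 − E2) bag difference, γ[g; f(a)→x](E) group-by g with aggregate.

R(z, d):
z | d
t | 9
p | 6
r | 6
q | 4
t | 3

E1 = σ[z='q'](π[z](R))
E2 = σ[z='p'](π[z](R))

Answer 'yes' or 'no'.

E1 subexpression sizes:
  R → 5
  π[z](R) → 5
  σ[z='q'](π[z](R)) → 1
E2 subexpression sizes:
  R → 5
  π[z](R) → 5
  σ[z='p'](π[z](R)) → 1

E1 result:
z
q
E2 result:
z
p
Witness: ('p',) appears 0× in E1 but 1× in E2.

no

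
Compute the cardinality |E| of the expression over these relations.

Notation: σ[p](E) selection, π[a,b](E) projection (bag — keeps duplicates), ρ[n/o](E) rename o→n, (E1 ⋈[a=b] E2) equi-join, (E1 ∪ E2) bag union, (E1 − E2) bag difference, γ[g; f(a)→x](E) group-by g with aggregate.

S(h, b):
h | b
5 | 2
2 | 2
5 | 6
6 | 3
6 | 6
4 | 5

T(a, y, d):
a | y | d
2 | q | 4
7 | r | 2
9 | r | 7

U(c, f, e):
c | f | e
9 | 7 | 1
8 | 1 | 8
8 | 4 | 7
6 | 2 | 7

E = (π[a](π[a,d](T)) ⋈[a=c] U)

Stepwise |·|:
  T → 3
  π[a,d](T) → 3
  π[a](π[a,d](T)) → 3
  U → 4
  (π[a](π[a,d](T)) ⋈[a=c] U) → 1

|E| = 1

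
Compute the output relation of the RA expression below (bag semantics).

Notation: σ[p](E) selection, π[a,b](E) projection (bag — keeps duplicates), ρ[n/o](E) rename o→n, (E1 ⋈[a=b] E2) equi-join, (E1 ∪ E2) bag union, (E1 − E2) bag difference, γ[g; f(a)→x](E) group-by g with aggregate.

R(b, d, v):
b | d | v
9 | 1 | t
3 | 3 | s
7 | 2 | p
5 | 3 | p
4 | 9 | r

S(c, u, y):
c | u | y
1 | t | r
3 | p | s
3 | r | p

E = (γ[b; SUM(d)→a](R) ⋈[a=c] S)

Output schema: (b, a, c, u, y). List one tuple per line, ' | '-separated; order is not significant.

Per-node cardinality:
  R → 5
  γ[b; SUM(d)→a](R) → 5
  S → 3
  (γ[b; SUM(d)→a](R) ⋈[a=c] S) → 5

== RESULT ==
b | a | c | u | y
3 | 3 | 3 | p | s
3 | 3 | 3 | r | p
5 | 3 | 3 | p | s
5 | 3 | 3 | r | p
9 | 1 | 1 | t | r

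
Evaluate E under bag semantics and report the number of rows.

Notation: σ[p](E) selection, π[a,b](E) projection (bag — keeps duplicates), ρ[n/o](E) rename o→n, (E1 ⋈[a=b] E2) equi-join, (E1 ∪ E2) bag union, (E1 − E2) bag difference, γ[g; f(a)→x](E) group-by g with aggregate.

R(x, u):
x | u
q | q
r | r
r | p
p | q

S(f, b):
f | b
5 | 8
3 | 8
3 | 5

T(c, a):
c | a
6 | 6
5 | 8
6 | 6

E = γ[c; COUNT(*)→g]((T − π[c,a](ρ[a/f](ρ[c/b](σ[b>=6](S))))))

Row counts bottom-up:
  T → 3
  S → 3
  σ[b>=6](S) → 2
  ρ[c/b](σ[b>=6](S)) → 2
  ρ[a/f](ρ[c/b](σ[b>=6](S))) → 2
  π[c,a](ρ[a/f](ρ[c/b](σ[b>=6](S)))) → 2
  (T − π[c,a](ρ[a/f](ρ[c/b](σ[b>=6](S))))) → 3
  γ[c; COUNT(*)→g]((T − π[c,a](ρ[a/f](ρ[c/b](σ[b>=6](S)))))) → 2

|E| = 2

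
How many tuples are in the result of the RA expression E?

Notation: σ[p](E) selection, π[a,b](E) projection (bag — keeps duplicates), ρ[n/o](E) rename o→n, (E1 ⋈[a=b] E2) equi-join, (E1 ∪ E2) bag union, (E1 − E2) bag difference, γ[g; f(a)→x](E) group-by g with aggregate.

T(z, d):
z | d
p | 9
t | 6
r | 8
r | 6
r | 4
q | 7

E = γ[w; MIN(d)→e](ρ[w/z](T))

Subexpression sizes:
  T → 6
  ρ[w/z](T) → 6
  γ[w; MIN(d)→e](ρ[w/z](T)) → 4

|E| = 4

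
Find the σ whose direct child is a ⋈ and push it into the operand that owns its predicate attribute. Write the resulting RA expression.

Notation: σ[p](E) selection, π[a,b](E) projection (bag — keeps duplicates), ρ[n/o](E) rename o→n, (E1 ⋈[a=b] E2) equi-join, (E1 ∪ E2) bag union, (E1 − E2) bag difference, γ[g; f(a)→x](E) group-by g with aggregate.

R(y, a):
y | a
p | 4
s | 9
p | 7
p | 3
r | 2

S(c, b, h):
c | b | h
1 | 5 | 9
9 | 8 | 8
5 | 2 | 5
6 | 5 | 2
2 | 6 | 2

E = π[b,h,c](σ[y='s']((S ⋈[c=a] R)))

σ filters on y, owned by the right side.
E' = π[b,h,c]((S ⋈[c=a] σ[y='s'](R)))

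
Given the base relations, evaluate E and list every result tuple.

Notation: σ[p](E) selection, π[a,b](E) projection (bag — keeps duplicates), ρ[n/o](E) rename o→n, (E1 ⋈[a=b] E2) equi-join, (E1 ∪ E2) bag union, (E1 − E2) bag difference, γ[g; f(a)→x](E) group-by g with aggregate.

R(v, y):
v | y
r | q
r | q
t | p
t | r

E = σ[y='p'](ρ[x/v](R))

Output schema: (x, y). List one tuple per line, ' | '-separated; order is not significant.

Subexpression sizes:
  R → 4
  ρ[x/v](R) → 4
  σ[y='p'](ρ[x/v](R)) → 1

== RESULT ==
x | y
t | p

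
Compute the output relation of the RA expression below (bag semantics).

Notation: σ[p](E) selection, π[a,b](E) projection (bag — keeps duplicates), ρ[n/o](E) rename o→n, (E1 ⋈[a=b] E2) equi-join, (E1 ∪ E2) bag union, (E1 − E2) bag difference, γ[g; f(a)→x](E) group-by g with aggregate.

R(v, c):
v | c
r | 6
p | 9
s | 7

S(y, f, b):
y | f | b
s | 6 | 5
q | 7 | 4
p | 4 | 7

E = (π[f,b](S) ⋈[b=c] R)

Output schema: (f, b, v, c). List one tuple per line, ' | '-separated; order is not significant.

Stepwise |·|:
  S → 3
  π[f,b](S) → 3
  R → 3
  (π[f,b](S) ⋈[b=c] R) → 1

== RESULT ==
f | b | v | c
4 | 7 | s | 7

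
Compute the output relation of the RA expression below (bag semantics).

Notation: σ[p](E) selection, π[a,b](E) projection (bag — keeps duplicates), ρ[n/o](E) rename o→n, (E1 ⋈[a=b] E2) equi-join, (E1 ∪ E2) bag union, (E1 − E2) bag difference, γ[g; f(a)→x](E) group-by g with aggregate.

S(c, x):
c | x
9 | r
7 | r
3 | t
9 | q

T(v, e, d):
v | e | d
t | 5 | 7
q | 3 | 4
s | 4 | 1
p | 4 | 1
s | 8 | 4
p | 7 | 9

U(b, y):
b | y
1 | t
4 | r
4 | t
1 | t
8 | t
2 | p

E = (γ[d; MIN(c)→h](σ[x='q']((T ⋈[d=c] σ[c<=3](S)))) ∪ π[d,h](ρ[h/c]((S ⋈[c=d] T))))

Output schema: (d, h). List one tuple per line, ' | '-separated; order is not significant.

Subexpression sizes:
  T → 6
  S → 4
  σ[c<=3](S) → 1
  (T ⋈[d=c] σ[c<=3](S)) → 0
  σ[x='q']((T ⋈[d=c] σ[c<=3](S))) → 0
  γ[d; MIN(c)→h](σ[x='q']((T ⋈[d=c] σ[c<=3](S)))) → 0
  S → 4
  T → 6
  (S ⋈[c=d] T) → 3
  ρ[h/c]((S ⋈[c=d] T)) → 3
  π[d,h](ρ[h/c]((S ⋈[c=d] T))) → 3
  (γ[d; MIN(c)→h](σ[x='q']((T ⋈[d=c] σ[c<=3](S)))) ∪ π[d,h](ρ[h/c]((S ⋈[c=d] T)))) → 3

== RESULT ==
d | h
7 | 7
9 | 9
9 | 9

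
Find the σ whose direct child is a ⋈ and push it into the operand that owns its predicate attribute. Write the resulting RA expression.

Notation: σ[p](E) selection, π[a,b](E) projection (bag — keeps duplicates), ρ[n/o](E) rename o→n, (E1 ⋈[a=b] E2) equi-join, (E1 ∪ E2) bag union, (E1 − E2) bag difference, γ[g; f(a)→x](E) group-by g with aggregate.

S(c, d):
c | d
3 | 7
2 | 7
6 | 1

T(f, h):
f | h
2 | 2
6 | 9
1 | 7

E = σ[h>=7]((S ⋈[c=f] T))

σ filters on h, owned by the right side.
E' = (S ⋈[c=f] σ[h>=7](T))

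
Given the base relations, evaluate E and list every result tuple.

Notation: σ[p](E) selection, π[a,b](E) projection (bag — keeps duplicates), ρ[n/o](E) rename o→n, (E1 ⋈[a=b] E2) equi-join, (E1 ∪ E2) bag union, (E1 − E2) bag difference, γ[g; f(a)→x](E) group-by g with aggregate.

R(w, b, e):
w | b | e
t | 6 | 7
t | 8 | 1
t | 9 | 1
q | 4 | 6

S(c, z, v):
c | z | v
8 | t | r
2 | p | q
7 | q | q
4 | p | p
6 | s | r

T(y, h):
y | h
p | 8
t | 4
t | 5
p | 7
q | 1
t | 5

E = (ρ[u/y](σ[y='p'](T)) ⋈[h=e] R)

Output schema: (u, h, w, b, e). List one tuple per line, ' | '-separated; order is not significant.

Stepwise |·|:
  T → 6
  σ[y='p'](T) → 2
  ρ[u/y](σ[y='p'](T)) → 2
  R → 4
  (ρ[u/y](σ[y='p'](T)) ⋈[h=e] R) → 1

== RESULT ==
u | h | w | b | e
p | 7 | t | 6 | 7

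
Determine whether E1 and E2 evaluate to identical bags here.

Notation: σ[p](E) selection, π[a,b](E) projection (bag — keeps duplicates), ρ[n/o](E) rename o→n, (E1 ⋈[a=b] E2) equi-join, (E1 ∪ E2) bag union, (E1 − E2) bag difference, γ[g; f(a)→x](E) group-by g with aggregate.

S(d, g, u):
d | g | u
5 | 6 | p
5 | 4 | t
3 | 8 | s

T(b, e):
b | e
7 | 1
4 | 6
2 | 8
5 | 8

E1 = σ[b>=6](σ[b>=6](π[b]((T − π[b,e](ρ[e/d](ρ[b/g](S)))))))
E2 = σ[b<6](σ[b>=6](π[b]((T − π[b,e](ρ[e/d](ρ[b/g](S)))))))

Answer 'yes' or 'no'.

E1 subexpression sizes:
  T → 4
  S → 3
  ρ[b/g](S) → 3
  ρ[e/d](ρ[b/g](S)) → 3
  π[b,e](ρ[e/d](ρ[b/g](S))) → 3
  (T − π[b,e](ρ[e/d](ρ[b/g](S)))) → 4
  π[b]((T − π[b,e](ρ[e/d](ρ[b/g](S))))) → 4
  σ[b>=6](π[b]((T − π[b,e](ρ[e/d](ρ[b/g](S)))))) → 1
  σ[b>=6](σ[b>=6](π[b]((T − π[b,e](ρ[e/d](ρ[b/g](S))))))) → 1
E2 subexpression sizes:
  T → 4
  S → 3
  ρ[b/g](S) → 3
  ρ[e/d](ρ[b/g](S)) → 3
  π[b,e](ρ[e/d](ρ[b/g](S))) → 3
  (T − π[b,e](ρ[e/d](ρ[b/g](S)))) → 4
  π[b]((T − π[b,e](ρ[e/d](ρ[b/g](S))))) → 4
  σ[b>=6](π[b]((T − π[b,e](ρ[e/d](ρ[b/g](S)))))) → 1
  σ[b<6](σ[b>=6](π[b]((T − π[b,e](ρ[e/d](ρ[b/g](S))))))) → 0

E1 result:
b
7
E2 result:
b
(0 rows)
Witness: (7,) appears 1× in E1 but 0× in E2.

no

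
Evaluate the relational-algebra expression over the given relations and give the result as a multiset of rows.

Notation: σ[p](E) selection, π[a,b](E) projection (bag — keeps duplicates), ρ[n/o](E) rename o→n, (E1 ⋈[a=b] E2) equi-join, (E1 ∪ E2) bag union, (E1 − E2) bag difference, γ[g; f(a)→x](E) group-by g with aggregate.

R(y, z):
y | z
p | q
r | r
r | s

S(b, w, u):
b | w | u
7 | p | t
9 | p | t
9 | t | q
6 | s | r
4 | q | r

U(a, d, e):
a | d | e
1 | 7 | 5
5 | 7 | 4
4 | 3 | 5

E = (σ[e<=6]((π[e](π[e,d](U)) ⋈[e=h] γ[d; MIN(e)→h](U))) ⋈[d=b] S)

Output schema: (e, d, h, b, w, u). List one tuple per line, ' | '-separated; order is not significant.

Subexpression sizes:
  U → 3
  π[e,d](U) → 3
  π[e](π[e,d](U)) → 3
  U → 3
  γ[d; MIN(e)→h](U) → 2
  (π[e](π[e,d](U)) ⋈[e=h] γ[d; MIN(e)→h](U)) → 3
  σ[e<=6]((π[e](π[e,d](U)) ⋈[e=h] γ[d; MIN(e)→h](U))) → 3
  S → 5
  (σ[e<=6]((π[e](π[e,d](U)) ⋈[e=h] γ[d; MIN(e)→h](U))) ⋈[d=b] S) → 1

== RESULT ==
e | d | h | b | w | u
4 | 7 | 4 | 7 | p | t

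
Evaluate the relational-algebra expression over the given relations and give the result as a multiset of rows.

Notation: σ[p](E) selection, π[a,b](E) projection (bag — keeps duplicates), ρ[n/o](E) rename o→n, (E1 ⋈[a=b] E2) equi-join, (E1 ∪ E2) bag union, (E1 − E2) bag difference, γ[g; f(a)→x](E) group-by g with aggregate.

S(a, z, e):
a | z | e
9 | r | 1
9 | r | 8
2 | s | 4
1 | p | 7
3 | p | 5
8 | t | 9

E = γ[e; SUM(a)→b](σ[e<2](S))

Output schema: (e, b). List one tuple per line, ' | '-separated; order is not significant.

Row counts bottom-up:
  S → 6
  σ[e<2](S) → 1
  γ[e; SUM(a)→b](σ[e<2](S)) → 1

== RESULT ==
e | b
1 | 9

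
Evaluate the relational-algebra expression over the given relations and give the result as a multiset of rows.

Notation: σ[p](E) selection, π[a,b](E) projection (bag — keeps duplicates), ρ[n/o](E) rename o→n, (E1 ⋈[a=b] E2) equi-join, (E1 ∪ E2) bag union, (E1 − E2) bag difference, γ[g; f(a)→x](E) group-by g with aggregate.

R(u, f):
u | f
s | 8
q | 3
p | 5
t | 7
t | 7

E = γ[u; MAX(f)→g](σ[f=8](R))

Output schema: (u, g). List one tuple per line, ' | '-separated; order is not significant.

Subexpression sizes:
  R → 5
  σ[f=8](R) → 1
  γ[u; MAX(f)→g](σ[f=8](R)) → 1

== RESULT ==
u | g
s | 8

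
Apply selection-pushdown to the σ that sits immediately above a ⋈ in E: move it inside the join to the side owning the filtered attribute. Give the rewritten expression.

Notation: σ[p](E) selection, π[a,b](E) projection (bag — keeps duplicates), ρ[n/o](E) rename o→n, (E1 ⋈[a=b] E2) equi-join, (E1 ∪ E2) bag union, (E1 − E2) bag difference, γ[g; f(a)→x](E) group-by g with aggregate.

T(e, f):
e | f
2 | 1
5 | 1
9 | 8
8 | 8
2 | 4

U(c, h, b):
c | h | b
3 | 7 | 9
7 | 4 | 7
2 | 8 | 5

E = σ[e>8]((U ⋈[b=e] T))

σ filters on e, owned by the right side.
E' = (U ⋈[b=e] σ[e>8](T))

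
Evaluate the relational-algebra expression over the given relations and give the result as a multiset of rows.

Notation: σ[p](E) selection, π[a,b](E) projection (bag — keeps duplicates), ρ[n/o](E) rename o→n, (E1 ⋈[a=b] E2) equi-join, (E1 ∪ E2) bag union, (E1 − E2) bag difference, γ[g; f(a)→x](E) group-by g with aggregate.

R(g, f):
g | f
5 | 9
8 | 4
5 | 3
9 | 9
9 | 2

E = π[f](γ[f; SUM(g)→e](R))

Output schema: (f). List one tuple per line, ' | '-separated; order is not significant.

Stepwise |·|:
  R → 5
  γ[f; SUM(g)→e](R) → 4
  π[f](γ[f; SUM(g)→e](R)) → 4

== RESULT ==
f
2
3
4
9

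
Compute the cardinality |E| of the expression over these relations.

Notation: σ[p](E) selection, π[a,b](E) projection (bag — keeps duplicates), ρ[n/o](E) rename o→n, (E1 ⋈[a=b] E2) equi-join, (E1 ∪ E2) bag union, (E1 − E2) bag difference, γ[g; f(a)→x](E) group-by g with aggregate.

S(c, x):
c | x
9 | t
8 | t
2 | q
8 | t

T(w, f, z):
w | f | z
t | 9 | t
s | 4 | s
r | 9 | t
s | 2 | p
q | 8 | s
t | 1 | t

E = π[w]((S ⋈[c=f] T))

Subexpression sizes:
  S → 4
  T → 6
  (S ⋈[c=f] T) → 5
  π[w]((S ⋈[c=f] T)) → 5

|E| = 5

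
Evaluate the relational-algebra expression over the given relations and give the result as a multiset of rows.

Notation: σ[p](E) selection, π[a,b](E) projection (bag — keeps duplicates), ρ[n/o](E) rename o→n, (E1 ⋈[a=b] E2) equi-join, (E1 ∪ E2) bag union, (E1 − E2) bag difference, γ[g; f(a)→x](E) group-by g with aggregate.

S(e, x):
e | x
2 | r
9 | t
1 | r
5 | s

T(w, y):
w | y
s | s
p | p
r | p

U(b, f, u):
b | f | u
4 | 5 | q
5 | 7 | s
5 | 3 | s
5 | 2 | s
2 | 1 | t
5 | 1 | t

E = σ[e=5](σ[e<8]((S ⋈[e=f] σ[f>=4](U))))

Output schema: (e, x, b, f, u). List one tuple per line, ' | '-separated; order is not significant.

Row counts bottom-up:
  S → 4
  U → 6
  σ[f>=4](U) → 2
  (S ⋈[e=f] σ[f>=4](U)) → 1
  σ[e<8]((S ⋈[e=f] σ[f>=4](U))) → 1
  σ[e=5](σ[e<8]((S ⋈[e=f] σ[f>=4](U)))) → 1

== RESULT ==
e | x | b | f | u
5 | s | 4 | 5 | q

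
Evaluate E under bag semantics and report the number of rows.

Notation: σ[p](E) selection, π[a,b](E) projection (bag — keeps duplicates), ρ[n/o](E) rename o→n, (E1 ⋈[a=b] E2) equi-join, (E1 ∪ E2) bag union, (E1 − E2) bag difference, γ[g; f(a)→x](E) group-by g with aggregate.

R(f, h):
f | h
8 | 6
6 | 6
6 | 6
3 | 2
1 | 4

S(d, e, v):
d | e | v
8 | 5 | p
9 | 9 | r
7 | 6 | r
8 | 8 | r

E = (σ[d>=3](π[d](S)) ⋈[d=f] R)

Row counts bottom-up:
  S → 4
  π[d](S) → 4
  σ[d>=3](π[d](S)) → 4
  R → 5
  (σ[d>=3](π[d](S)) ⋈[d=f] R) → 2

|E| = 2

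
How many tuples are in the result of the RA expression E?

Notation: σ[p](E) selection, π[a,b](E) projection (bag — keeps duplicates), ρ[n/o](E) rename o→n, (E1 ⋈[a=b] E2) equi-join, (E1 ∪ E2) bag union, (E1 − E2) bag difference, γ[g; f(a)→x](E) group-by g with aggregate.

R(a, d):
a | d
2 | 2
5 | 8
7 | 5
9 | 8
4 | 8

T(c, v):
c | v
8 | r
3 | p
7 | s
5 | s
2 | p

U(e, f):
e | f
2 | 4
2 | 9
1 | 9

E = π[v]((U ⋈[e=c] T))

Subexpression sizes:
  U → 3
  T → 5
  (U ⋈[e=c] T) → 2
  π[v]((U ⋈[e=c] T)) → 2

|E| = 2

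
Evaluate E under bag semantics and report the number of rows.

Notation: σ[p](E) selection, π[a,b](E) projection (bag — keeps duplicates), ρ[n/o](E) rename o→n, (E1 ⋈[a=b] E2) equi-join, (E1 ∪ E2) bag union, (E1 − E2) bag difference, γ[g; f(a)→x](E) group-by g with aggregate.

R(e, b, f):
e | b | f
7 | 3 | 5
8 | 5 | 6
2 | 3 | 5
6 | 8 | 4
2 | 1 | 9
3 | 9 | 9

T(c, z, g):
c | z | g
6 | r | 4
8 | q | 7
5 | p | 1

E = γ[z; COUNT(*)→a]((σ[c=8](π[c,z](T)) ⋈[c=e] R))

Row counts bottom-up:
  T → 3
  π[c,z](T) → 3
  σ[c=8](π[c,z](T)) → 1
  R → 6
  (σ[c=8](π[c,z](T)) ⋈[c=e] R) → 1
  γ[z; COUNT(*)→a]((σ[c=8](π[c,z](T)) ⋈[c=e] R)) → 1

|E| = 1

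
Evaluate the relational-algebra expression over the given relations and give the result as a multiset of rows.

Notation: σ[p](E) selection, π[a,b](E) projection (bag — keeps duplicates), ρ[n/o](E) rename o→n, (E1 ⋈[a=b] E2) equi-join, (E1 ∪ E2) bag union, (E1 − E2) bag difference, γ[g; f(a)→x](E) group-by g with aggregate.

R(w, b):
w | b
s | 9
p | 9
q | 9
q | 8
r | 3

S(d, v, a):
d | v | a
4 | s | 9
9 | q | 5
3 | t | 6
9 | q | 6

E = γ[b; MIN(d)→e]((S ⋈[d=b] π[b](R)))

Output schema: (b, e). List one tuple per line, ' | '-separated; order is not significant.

Per-node cardinality:
  S → 4
  R → 5
  π[b](R) → 5
  (S ⋈[d=b] π[b](R)) → 7
  γ[b; MIN(d)→e]((S ⋈[d=b] π[b](R))) → 2

== RESULT ==
b | e
3 | 3
9 | 9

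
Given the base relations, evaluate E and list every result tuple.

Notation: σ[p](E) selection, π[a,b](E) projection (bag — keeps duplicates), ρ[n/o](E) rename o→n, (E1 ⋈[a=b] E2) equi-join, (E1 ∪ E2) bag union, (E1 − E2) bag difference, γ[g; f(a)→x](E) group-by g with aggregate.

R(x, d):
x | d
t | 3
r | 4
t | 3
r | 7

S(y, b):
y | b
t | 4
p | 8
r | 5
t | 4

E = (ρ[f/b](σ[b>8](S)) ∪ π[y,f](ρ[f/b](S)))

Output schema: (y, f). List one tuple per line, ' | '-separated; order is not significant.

Row counts bottom-up:
  S → 4
  σ[b>8](S) → 0
  ρ[f/b](σ[b>8](S)) → 0
  S → 4
  ρ[f/b](S) → 4
  π[y,f](ρ[f/b](S)) → 4
  (ρ[f/b](σ[b>8](S)) ∪ π[y,f](ρ[f/b](S))) → 4

== RESULT ==
y | f
p | 8
r | 5
t | 4
t | 4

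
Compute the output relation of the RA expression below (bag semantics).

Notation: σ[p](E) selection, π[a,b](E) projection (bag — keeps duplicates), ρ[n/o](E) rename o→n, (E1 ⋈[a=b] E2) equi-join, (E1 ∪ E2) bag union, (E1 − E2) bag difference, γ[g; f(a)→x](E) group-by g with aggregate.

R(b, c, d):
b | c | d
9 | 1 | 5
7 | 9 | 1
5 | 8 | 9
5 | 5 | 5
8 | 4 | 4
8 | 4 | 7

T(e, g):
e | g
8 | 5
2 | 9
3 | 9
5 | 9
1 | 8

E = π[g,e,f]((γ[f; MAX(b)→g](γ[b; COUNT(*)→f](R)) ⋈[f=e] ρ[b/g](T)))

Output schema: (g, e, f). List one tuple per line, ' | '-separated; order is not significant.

Row counts bottom-up:
  R → 6
  γ[b; COUNT(*)→f](R) → 4
  γ[f; MAX(b)→g](γ[b; COUNT(*)→f](R)) → 2
  T → 5
  ρ[b/g](T) → 5
  (γ[f; MAX(b)→g](γ[b; COUNT(*)→f](R)) ⋈[f=e] ρ[b/g](T)) → 2
  π[g,e,f]((γ[f; MAX(b)→g](γ[b; COUNT(*)→f](R)) ⋈[f=e] ρ[b/g](T))) → 2

== RESULT ==
g | e | f
8 | 2 | 2
9 | 1 | 1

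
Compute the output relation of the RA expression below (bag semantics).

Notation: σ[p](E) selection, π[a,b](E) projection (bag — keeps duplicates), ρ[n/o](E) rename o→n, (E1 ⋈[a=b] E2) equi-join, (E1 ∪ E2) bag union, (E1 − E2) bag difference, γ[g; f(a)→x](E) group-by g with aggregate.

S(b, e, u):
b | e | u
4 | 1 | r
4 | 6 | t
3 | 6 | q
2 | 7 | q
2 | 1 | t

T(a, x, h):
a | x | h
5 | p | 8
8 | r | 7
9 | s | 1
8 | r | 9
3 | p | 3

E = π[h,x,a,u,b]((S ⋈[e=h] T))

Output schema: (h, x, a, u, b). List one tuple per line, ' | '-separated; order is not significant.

Per-node cardinality:
  S → 5
  T → 5
  (S ⋈[e=h] T) → 3
  π[h,x,a,u,b]((S ⋈[e=h] T)) → 3

== RESULT ==
h | x | a | u | b
1 | s | 9 | r | 4
1 | s | 9 | t | 2
7 | r | 8 | q | 2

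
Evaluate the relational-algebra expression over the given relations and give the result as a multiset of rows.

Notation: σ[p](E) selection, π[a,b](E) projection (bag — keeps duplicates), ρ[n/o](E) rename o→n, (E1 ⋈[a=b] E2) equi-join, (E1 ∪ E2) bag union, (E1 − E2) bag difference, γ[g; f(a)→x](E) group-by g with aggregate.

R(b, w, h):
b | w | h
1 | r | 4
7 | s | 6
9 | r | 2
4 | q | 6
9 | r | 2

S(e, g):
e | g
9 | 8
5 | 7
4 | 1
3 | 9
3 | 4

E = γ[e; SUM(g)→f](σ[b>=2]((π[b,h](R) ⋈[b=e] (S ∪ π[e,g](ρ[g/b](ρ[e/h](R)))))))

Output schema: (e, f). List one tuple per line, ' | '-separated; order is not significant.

Row counts bottom-up:
  R → 5
  π[b,h](R) → 5
  S → 5
  R → 5
  ρ[e/h](R) → 5
  ρ[g/b](ρ[e/h](R)) → 5
  π[e,g](ρ[g/b](ρ[e/h](R))) → 5
  (S ∪ π[e,g](ρ[g/b](ρ[e/h](R)))) → 10
  (π[b,h](R) ⋈[b=e] (S ∪ π[e,g](ρ[g/b](ρ[e/h](R))))) → 4
  σ[b>=2]((π[b,h](R) ⋈[b=e] (S ∪ π[e,g](ρ[g/b](ρ[e/h](R)))))) → 4
  γ[e; SUM(g)→f](σ[b>=2]((π[b,h](R) ⋈[b=e] (S ∪ π[e,g](ρ[g/b](ρ[e/h](R))))))) → 2

== RESULT ==
e | f
4 | 2
9 | 16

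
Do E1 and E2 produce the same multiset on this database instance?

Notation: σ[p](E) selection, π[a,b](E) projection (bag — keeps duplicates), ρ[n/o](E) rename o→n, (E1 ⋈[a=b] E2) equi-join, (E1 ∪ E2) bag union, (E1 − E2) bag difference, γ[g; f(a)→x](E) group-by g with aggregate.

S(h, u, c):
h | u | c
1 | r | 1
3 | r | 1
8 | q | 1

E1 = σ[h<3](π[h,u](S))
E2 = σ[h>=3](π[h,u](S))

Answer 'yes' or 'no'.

E1 subexpression sizes:
  S → 3
  π[h,u](S) → 3
  σ[h<3](π[h,u](S)) → 1
E2 subexpression sizes:
  S → 3
  π[h,u](S) → 3
  σ[h>=3](π[h,u](S)) → 2

E1 result:
h | u
1 | r
E2 result:
h | u
3 | r
8 | q
Witness: (1, 'r') appears 1× in E1 but 0× in E2.

no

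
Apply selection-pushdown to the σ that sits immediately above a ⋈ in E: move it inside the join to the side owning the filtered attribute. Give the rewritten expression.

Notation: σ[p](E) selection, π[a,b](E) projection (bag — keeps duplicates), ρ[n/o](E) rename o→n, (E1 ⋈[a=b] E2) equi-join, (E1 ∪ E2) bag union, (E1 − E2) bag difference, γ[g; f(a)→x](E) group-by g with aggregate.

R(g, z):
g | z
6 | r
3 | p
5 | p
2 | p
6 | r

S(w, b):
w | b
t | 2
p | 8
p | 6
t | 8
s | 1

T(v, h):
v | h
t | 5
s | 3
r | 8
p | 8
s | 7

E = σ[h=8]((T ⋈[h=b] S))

σ filters on h, owned by the left side.
E' = (σ[h=8](T) ⋈[h=b] S)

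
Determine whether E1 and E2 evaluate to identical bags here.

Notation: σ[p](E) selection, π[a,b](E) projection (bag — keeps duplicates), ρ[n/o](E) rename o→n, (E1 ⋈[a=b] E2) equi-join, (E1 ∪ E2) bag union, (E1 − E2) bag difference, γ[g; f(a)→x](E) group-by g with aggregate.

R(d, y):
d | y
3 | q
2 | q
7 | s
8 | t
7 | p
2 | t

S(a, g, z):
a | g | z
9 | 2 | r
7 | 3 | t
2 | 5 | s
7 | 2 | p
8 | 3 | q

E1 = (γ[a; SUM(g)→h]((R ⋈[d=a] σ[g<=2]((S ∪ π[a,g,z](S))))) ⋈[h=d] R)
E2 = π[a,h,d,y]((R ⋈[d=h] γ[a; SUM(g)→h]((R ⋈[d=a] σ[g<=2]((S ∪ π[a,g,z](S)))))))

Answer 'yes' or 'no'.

E1 stepwise |·|:
  R → 6
  S → 5
  S → 5
  π[a,g,z](S) → 5
  (S ∪ π[a,g,z](S)) → 10
  σ[g<=2]((S ∪ π[a,g,z](S))) → 4
  (R ⋈[d=a] σ[g<=2]((S ∪ π[a,g,z](S)))) → 4
  γ[a; SUM(g)→h]((R ⋈[d=a] σ[g<=2]((S ∪ π[a,g,z](S))))) → 1
  R → 6
  (γ[a; SUM(g)→h]((R ⋈[d=a] σ[g<=2]((S ∪ π[a,g,z](S))))) ⋈[h=d] R) → 1
E2 stepwise |·|:
  R → 6
  R → 6
  S → 5
  S → 5
  π[a,g,z](S) → 5
  (S ∪ π[a,g,z](S)) → 10
  σ[g<=2]((S ∪ π[a,g,z](S))) → 4
  (R ⋈[d=a] σ[g<=2]((S ∪ π[a,g,z](S)))) → 4
  γ[a; SUM(g)→h]((R ⋈[d=a] σ[g<=2]((S ∪ π[a,g,z](S))))) → 1
  (R ⋈[d=h] γ[a; SUM(g)→h]((R ⋈[d=a] σ[g<=2]((S ∪ π[a,g,z](S)))))) → 1
  π[a,h,d,y]((R ⋈[d=h] γ[a; SUM(g)→h]((R ⋈[d=a] σ[g<=2]((S ∪ π[a,g,z](S))))))) → 1

E1 and E2 produce the same multiset:
a | h | d | y
7 | 8 | 8 | t

yes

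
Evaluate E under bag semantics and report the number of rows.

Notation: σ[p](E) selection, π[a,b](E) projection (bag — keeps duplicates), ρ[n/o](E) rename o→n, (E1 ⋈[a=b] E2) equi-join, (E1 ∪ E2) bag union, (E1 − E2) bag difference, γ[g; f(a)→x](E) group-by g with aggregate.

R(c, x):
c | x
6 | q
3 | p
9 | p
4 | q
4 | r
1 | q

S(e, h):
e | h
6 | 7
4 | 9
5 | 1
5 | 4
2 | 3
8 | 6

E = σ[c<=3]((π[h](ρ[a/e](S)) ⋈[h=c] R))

Stepwise |·|:
  S → 6
  ρ[a/e](S) → 6
  π[h](ρ[a/e](S)) → 6
  R → 6
  (π[h](ρ[a/e](S)) ⋈[h=c] R) → 6
  σ[c<=3]((π[h](ρ[a/e](S)) ⋈[h=c] R)) → 2

|E| = 2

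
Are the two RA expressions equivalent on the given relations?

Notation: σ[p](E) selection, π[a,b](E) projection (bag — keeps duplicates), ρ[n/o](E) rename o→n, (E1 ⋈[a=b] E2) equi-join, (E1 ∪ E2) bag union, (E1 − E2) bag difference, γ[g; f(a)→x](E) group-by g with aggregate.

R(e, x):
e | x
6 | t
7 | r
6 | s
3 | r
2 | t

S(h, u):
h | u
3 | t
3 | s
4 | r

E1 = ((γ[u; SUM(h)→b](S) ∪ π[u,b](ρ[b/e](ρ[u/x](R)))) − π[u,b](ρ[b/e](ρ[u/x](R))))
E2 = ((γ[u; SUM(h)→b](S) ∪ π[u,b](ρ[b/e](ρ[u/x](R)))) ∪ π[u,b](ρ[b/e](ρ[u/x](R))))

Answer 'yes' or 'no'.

E1 stepwise |·|:
  S → 3
  γ[u; SUM(h)→b](S) → 3
  R → 5
  ρ[u/x](R) → 5
  ρ[b/e](ρ[u/x](R)) → 5
  π[u,b](ρ[b/e](ρ[u/x](R))) → 5
  (γ[u; SUM(h)→b](S) ∪ π[u,b](ρ[b/e](ρ[u/x](R)))) → 8
  R → 5
  ρ[u/x](R) → 5
  ρ[b/e](ρ[u/x](R)) → 5
  π[u,b](ρ[b/e](ρ[u/x](R))) → 5
  ((γ[u; SUM(h)→b](S) ∪ π[u,b](ρ[b/e](ρ[u/x](R)))) − π[u,b](ρ[b/e](ρ[u/x](R)))) → 3
E2 stepwise |·|:
  S → 3
  γ[u; SUM(h)→b](S) → 3
  R → 5
  ρ[u/x](R) → 5
  ρ[b/e](ρ[u/x](R)) → 5
  π[u,b](ρ[b/e](ρ[u/x](R))) → 5
  (γ[u; SUM(h)→b](S) ∪ π[u,b](ρ[b/e](ρ[u/x](R)))) → 8
  R → 5
  ρ[u/x](R) → 5
  ρ[b/e](ρ[u/x](R)) → 5
  π[u,b](ρ[b/e](ρ[u/x](R))) → 5
  ((γ[u; SUM(h)→b](S) ∪ π[u,b](ρ[b/e](ρ[u/x](R)))) ∪ π[u,b](ρ[b/e](ρ[u/x](R)))) → 13

E1 result:
u | b
r | 4
s | 3
t | 3
E2 result:
u | b
r | 3
r | 3
r | 4
r | 7
r | 7
s | 3
s | 6
s | 6
t | 2
t | 2
t | 3
t | 6
t | 6
Witness: ('r', 7) appears 0× in E1 but 2× in E2.

no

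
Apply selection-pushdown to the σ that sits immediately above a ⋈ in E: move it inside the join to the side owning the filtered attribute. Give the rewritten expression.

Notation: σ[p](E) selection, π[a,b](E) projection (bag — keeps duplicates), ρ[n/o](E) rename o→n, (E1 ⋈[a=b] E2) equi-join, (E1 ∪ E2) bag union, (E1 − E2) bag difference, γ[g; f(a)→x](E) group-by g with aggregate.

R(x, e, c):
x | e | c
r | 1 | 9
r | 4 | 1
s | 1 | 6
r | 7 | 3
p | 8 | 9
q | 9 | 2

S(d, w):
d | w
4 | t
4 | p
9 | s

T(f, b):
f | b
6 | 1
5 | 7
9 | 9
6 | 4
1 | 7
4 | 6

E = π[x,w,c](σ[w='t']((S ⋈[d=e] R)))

σ filters on w, owned by the left side.
E' = π[x,w,c]((σ[w='t'](S) ⋈[d=e] R))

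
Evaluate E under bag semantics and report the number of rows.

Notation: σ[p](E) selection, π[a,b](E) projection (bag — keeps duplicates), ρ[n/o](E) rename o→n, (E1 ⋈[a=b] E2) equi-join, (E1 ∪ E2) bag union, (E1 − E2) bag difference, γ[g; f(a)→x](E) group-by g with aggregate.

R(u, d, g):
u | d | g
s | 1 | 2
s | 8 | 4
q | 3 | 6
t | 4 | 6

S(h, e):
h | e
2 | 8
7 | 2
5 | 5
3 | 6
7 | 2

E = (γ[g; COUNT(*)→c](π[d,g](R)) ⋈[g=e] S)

Per-node cardinality:
  R → 4
  π[d,g](R) → 4
  γ[g; COUNT(*)→c](π[d,g](R)) → 3
  S → 5
  (γ[g; COUNT(*)→c](π[d,g](R)) ⋈[g=e] S) → 3

|E| = 3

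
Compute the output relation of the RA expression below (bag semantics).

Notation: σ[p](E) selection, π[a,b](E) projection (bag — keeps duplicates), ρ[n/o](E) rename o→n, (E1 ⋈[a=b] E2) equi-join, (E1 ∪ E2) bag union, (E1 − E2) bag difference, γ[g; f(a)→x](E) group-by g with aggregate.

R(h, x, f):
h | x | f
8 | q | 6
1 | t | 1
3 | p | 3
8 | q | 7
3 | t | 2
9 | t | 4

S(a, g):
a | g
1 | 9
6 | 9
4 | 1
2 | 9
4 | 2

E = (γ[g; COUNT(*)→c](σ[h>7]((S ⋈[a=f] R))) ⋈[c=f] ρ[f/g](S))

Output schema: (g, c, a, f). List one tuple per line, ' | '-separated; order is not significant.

Per-node cardinality:
  S → 5
  R → 6
  (S ⋈[a=f] R) → 5
  σ[h>7]((S ⋈[a=f] R)) → 3
  γ[g; COUNT(*)→c](σ[h>7]((S ⋈[a=f] R))) → 3
  S → 5
  ρ[f/g](S) → 5
  (γ[g; COUNT(*)→c](σ[h>7]((S ⋈[a=f] R))) ⋈[c=f] ρ[f/g](S)) → 3

== RESULT ==
g | c | a | f
1 | 1 | 4 | 1
2 | 1 | 4 | 1
9 | 1 | 4 | 1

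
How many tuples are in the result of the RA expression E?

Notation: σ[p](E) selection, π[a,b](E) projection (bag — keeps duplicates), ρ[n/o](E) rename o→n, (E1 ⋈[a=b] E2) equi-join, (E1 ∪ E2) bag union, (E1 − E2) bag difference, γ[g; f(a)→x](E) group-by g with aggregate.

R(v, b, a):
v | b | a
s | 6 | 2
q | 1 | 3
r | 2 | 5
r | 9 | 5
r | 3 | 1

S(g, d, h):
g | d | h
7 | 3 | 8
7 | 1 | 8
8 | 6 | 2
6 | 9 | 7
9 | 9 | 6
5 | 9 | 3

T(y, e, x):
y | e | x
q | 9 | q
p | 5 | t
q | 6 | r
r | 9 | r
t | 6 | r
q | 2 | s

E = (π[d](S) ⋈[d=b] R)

Per-node cardinality:
  S → 6
  π[d](S) → 6
  R → 5
  (π[d](S) ⋈[d=b] R) → 6

|E| = 6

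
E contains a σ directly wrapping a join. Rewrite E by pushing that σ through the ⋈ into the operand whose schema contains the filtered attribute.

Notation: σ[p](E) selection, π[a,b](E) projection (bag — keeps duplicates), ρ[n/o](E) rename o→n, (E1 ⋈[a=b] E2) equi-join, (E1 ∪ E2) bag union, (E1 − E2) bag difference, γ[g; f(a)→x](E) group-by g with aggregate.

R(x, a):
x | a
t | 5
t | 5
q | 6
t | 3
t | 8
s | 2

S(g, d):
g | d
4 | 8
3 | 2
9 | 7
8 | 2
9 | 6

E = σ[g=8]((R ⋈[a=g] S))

σ filters on g, owned by the right side.
E' = (R ⋈[a=g] σ[g=8](S))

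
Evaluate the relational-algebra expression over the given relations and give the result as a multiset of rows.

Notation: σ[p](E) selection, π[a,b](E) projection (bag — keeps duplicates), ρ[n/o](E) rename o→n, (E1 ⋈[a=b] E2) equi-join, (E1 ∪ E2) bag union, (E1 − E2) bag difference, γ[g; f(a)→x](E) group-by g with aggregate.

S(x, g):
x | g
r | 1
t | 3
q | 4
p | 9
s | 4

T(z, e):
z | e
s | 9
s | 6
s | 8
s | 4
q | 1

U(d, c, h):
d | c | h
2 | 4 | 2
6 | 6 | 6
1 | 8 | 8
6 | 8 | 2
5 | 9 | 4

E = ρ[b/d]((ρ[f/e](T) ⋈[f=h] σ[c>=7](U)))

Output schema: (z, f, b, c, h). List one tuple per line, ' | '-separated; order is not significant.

Per-node cardinality:
  T → 5
  ρ[f/e](T) → 5
  U → 5
  σ[c>=7](U) → 3
  (ρ[f/e](T) ⋈[f=h] σ[c>=7](U)) → 2
  ρ[b/d]((ρ[f/e](T) ⋈[f=h] σ[c>=7](U))) → 2

== RESULT ==
z | f | b | c | h
s | 4 | 5 | 9 | 4
s | 8 | 1 | 8 | 8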